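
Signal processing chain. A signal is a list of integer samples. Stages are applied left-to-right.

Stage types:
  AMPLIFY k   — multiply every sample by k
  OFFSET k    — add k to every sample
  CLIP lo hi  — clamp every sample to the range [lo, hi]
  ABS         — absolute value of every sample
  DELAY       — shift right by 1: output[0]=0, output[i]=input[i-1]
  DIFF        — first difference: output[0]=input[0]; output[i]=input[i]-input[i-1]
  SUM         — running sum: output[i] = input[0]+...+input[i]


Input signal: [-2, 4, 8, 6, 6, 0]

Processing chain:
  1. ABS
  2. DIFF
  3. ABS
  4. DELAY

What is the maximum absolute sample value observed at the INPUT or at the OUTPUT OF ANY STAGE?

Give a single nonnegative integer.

Input: [-2, 4, 8, 6, 6, 0] (max |s|=8)
Stage 1 (ABS): |-2|=2, |4|=4, |8|=8, |6|=6, |6|=6, |0|=0 -> [2, 4, 8, 6, 6, 0] (max |s|=8)
Stage 2 (DIFF): s[0]=2, 4-2=2, 8-4=4, 6-8=-2, 6-6=0, 0-6=-6 -> [2, 2, 4, -2, 0, -6] (max |s|=6)
Stage 3 (ABS): |2|=2, |2|=2, |4|=4, |-2|=2, |0|=0, |-6|=6 -> [2, 2, 4, 2, 0, 6] (max |s|=6)
Stage 4 (DELAY): [0, 2, 2, 4, 2, 0] = [0, 2, 2, 4, 2, 0] -> [0, 2, 2, 4, 2, 0] (max |s|=4)
Overall max amplitude: 8

Answer: 8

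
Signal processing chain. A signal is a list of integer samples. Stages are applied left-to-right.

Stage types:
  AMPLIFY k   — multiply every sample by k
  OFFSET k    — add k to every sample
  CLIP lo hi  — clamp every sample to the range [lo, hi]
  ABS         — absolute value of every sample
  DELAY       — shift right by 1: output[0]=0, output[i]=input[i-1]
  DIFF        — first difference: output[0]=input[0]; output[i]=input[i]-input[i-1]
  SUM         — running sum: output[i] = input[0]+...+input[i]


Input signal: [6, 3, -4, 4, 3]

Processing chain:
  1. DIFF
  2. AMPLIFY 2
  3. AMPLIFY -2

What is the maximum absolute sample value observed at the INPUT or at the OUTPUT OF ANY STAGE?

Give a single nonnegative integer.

Input: [6, 3, -4, 4, 3] (max |s|=6)
Stage 1 (DIFF): s[0]=6, 3-6=-3, -4-3=-7, 4--4=8, 3-4=-1 -> [6, -3, -7, 8, -1] (max |s|=8)
Stage 2 (AMPLIFY 2): 6*2=12, -3*2=-6, -7*2=-14, 8*2=16, -1*2=-2 -> [12, -6, -14, 16, -2] (max |s|=16)
Stage 3 (AMPLIFY -2): 12*-2=-24, -6*-2=12, -14*-2=28, 16*-2=-32, -2*-2=4 -> [-24, 12, 28, -32, 4] (max |s|=32)
Overall max amplitude: 32

Answer: 32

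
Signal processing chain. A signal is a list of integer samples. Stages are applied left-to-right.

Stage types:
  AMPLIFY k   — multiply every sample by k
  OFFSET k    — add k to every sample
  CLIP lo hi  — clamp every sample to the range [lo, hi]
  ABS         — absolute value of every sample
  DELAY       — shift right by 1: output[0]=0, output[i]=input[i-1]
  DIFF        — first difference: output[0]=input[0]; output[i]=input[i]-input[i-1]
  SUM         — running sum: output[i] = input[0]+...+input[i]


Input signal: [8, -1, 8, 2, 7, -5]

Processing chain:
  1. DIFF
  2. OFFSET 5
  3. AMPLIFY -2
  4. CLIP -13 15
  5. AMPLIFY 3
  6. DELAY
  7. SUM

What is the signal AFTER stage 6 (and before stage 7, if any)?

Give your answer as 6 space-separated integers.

Input: [8, -1, 8, 2, 7, -5]
Stage 1 (DIFF): s[0]=8, -1-8=-9, 8--1=9, 2-8=-6, 7-2=5, -5-7=-12 -> [8, -9, 9, -6, 5, -12]
Stage 2 (OFFSET 5): 8+5=13, -9+5=-4, 9+5=14, -6+5=-1, 5+5=10, -12+5=-7 -> [13, -4, 14, -1, 10, -7]
Stage 3 (AMPLIFY -2): 13*-2=-26, -4*-2=8, 14*-2=-28, -1*-2=2, 10*-2=-20, -7*-2=14 -> [-26, 8, -28, 2, -20, 14]
Stage 4 (CLIP -13 15): clip(-26,-13,15)=-13, clip(8,-13,15)=8, clip(-28,-13,15)=-13, clip(2,-13,15)=2, clip(-20,-13,15)=-13, clip(14,-13,15)=14 -> [-13, 8, -13, 2, -13, 14]
Stage 5 (AMPLIFY 3): -13*3=-39, 8*3=24, -13*3=-39, 2*3=6, -13*3=-39, 14*3=42 -> [-39, 24, -39, 6, -39, 42]
Stage 6 (DELAY): [0, -39, 24, -39, 6, -39] = [0, -39, 24, -39, 6, -39] -> [0, -39, 24, -39, 6, -39]

Answer: 0 -39 24 -39 6 -39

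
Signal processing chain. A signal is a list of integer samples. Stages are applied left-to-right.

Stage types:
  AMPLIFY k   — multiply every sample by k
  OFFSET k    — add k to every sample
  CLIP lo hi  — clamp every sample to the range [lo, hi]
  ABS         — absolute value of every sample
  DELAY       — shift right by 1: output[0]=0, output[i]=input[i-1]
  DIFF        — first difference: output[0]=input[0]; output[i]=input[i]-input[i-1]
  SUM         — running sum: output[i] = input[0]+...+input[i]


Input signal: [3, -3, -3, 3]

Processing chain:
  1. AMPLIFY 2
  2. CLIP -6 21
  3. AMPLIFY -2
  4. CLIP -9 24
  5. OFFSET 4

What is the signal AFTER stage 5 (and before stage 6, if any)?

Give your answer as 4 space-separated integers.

Answer: -5 16 16 -5

Derivation:
Input: [3, -3, -3, 3]
Stage 1 (AMPLIFY 2): 3*2=6, -3*2=-6, -3*2=-6, 3*2=6 -> [6, -6, -6, 6]
Stage 2 (CLIP -6 21): clip(6,-6,21)=6, clip(-6,-6,21)=-6, clip(-6,-6,21)=-6, clip(6,-6,21)=6 -> [6, -6, -6, 6]
Stage 3 (AMPLIFY -2): 6*-2=-12, -6*-2=12, -6*-2=12, 6*-2=-12 -> [-12, 12, 12, -12]
Stage 4 (CLIP -9 24): clip(-12,-9,24)=-9, clip(12,-9,24)=12, clip(12,-9,24)=12, clip(-12,-9,24)=-9 -> [-9, 12, 12, -9]
Stage 5 (OFFSET 4): -9+4=-5, 12+4=16, 12+4=16, -9+4=-5 -> [-5, 16, 16, -5]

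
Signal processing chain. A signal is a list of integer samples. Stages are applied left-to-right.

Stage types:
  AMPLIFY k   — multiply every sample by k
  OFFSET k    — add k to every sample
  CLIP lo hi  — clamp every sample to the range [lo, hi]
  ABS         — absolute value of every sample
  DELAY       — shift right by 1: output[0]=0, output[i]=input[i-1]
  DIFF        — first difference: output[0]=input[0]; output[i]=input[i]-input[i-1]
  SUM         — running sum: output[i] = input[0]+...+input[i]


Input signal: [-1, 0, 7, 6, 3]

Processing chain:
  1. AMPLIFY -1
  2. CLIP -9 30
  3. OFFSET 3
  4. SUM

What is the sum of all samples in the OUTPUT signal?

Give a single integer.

Input: [-1, 0, 7, 6, 3]
Stage 1 (AMPLIFY -1): -1*-1=1, 0*-1=0, 7*-1=-7, 6*-1=-6, 3*-1=-3 -> [1, 0, -7, -6, -3]
Stage 2 (CLIP -9 30): clip(1,-9,30)=1, clip(0,-9,30)=0, clip(-7,-9,30)=-7, clip(-6,-9,30)=-6, clip(-3,-9,30)=-3 -> [1, 0, -7, -6, -3]
Stage 3 (OFFSET 3): 1+3=4, 0+3=3, -7+3=-4, -6+3=-3, -3+3=0 -> [4, 3, -4, -3, 0]
Stage 4 (SUM): sum[0..0]=4, sum[0..1]=7, sum[0..2]=3, sum[0..3]=0, sum[0..4]=0 -> [4, 7, 3, 0, 0]
Output sum: 14

Answer: 14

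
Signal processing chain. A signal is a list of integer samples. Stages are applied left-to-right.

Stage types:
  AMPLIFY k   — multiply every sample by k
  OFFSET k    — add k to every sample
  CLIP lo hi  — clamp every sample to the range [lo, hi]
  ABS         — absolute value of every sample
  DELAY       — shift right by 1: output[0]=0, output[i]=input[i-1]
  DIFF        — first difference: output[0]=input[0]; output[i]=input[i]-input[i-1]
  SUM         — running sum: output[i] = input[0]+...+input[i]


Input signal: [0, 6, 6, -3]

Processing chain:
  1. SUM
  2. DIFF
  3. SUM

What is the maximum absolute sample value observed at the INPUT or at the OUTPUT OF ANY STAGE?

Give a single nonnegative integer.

Input: [0, 6, 6, -3] (max |s|=6)
Stage 1 (SUM): sum[0..0]=0, sum[0..1]=6, sum[0..2]=12, sum[0..3]=9 -> [0, 6, 12, 9] (max |s|=12)
Stage 2 (DIFF): s[0]=0, 6-0=6, 12-6=6, 9-12=-3 -> [0, 6, 6, -3] (max |s|=6)
Stage 3 (SUM): sum[0..0]=0, sum[0..1]=6, sum[0..2]=12, sum[0..3]=9 -> [0, 6, 12, 9] (max |s|=12)
Overall max amplitude: 12

Answer: 12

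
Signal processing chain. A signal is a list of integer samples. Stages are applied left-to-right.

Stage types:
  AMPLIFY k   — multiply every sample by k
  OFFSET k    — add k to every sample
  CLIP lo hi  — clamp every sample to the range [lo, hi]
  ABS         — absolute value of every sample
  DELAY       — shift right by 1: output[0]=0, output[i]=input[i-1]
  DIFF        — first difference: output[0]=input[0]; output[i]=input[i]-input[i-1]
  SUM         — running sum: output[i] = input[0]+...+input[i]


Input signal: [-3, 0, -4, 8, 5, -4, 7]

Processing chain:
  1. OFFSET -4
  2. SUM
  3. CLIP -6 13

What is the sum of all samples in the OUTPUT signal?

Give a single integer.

Input: [-3, 0, -4, 8, 5, -4, 7]
Stage 1 (OFFSET -4): -3+-4=-7, 0+-4=-4, -4+-4=-8, 8+-4=4, 5+-4=1, -4+-4=-8, 7+-4=3 -> [-7, -4, -8, 4, 1, -8, 3]
Stage 2 (SUM): sum[0..0]=-7, sum[0..1]=-11, sum[0..2]=-19, sum[0..3]=-15, sum[0..4]=-14, sum[0..5]=-22, sum[0..6]=-19 -> [-7, -11, -19, -15, -14, -22, -19]
Stage 3 (CLIP -6 13): clip(-7,-6,13)=-6, clip(-11,-6,13)=-6, clip(-19,-6,13)=-6, clip(-15,-6,13)=-6, clip(-14,-6,13)=-6, clip(-22,-6,13)=-6, clip(-19,-6,13)=-6 -> [-6, -6, -6, -6, -6, -6, -6]
Output sum: -42

Answer: -42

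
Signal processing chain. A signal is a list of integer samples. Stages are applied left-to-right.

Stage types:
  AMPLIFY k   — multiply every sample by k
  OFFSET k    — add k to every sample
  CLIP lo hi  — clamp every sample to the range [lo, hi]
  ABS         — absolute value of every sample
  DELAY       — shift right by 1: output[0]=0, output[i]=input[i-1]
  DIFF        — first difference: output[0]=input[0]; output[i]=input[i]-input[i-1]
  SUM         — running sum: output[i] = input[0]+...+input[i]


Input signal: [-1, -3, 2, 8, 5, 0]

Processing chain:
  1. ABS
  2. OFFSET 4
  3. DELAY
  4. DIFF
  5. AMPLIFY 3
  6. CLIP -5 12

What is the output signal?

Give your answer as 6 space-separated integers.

Answer: 0 12 6 -3 12 -5

Derivation:
Input: [-1, -3, 2, 8, 5, 0]
Stage 1 (ABS): |-1|=1, |-3|=3, |2|=2, |8|=8, |5|=5, |0|=0 -> [1, 3, 2, 8, 5, 0]
Stage 2 (OFFSET 4): 1+4=5, 3+4=7, 2+4=6, 8+4=12, 5+4=9, 0+4=4 -> [5, 7, 6, 12, 9, 4]
Stage 3 (DELAY): [0, 5, 7, 6, 12, 9] = [0, 5, 7, 6, 12, 9] -> [0, 5, 7, 6, 12, 9]
Stage 4 (DIFF): s[0]=0, 5-0=5, 7-5=2, 6-7=-1, 12-6=6, 9-12=-3 -> [0, 5, 2, -1, 6, -3]
Stage 5 (AMPLIFY 3): 0*3=0, 5*3=15, 2*3=6, -1*3=-3, 6*3=18, -3*3=-9 -> [0, 15, 6, -3, 18, -9]
Stage 6 (CLIP -5 12): clip(0,-5,12)=0, clip(15,-5,12)=12, clip(6,-5,12)=6, clip(-3,-5,12)=-3, clip(18,-5,12)=12, clip(-9,-5,12)=-5 -> [0, 12, 6, -3, 12, -5]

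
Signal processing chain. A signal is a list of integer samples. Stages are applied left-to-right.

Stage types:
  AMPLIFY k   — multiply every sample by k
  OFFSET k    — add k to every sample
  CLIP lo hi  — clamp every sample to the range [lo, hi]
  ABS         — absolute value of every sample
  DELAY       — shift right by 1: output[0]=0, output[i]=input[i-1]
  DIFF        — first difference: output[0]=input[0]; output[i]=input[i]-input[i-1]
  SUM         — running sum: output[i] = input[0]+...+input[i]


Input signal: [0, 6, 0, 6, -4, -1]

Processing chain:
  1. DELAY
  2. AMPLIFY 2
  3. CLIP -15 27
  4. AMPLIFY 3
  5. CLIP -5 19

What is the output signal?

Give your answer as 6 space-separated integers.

Answer: 0 0 19 0 19 -5

Derivation:
Input: [0, 6, 0, 6, -4, -1]
Stage 1 (DELAY): [0, 0, 6, 0, 6, -4] = [0, 0, 6, 0, 6, -4] -> [0, 0, 6, 0, 6, -4]
Stage 2 (AMPLIFY 2): 0*2=0, 0*2=0, 6*2=12, 0*2=0, 6*2=12, -4*2=-8 -> [0, 0, 12, 0, 12, -8]
Stage 3 (CLIP -15 27): clip(0,-15,27)=0, clip(0,-15,27)=0, clip(12,-15,27)=12, clip(0,-15,27)=0, clip(12,-15,27)=12, clip(-8,-15,27)=-8 -> [0, 0, 12, 0, 12, -8]
Stage 4 (AMPLIFY 3): 0*3=0, 0*3=0, 12*3=36, 0*3=0, 12*3=36, -8*3=-24 -> [0, 0, 36, 0, 36, -24]
Stage 5 (CLIP -5 19): clip(0,-5,19)=0, clip(0,-5,19)=0, clip(36,-5,19)=19, clip(0,-5,19)=0, clip(36,-5,19)=19, clip(-24,-5,19)=-5 -> [0, 0, 19, 0, 19, -5]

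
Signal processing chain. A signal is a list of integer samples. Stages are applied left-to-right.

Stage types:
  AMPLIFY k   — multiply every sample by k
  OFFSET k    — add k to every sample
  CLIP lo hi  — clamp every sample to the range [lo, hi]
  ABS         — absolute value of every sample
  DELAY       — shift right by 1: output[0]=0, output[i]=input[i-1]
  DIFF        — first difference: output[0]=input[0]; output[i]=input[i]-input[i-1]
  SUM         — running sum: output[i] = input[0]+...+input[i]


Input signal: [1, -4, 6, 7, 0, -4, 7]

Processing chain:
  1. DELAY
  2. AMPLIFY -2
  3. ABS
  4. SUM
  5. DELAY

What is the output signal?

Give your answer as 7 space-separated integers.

Input: [1, -4, 6, 7, 0, -4, 7]
Stage 1 (DELAY): [0, 1, -4, 6, 7, 0, -4] = [0, 1, -4, 6, 7, 0, -4] -> [0, 1, -4, 6, 7, 0, -4]
Stage 2 (AMPLIFY -2): 0*-2=0, 1*-2=-2, -4*-2=8, 6*-2=-12, 7*-2=-14, 0*-2=0, -4*-2=8 -> [0, -2, 8, -12, -14, 0, 8]
Stage 3 (ABS): |0|=0, |-2|=2, |8|=8, |-12|=12, |-14|=14, |0|=0, |8|=8 -> [0, 2, 8, 12, 14, 0, 8]
Stage 4 (SUM): sum[0..0]=0, sum[0..1]=2, sum[0..2]=10, sum[0..3]=22, sum[0..4]=36, sum[0..5]=36, sum[0..6]=44 -> [0, 2, 10, 22, 36, 36, 44]
Stage 5 (DELAY): [0, 0, 2, 10, 22, 36, 36] = [0, 0, 2, 10, 22, 36, 36] -> [0, 0, 2, 10, 22, 36, 36]

Answer: 0 0 2 10 22 36 36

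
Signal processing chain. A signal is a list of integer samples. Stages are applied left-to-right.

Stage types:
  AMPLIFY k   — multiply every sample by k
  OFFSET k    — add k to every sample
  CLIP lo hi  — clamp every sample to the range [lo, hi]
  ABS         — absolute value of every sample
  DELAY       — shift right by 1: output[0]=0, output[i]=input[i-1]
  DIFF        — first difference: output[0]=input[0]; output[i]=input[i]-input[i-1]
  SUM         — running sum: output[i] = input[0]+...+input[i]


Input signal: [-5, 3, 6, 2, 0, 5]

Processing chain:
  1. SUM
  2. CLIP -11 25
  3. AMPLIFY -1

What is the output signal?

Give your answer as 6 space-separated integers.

Answer: 5 2 -4 -6 -6 -11

Derivation:
Input: [-5, 3, 6, 2, 0, 5]
Stage 1 (SUM): sum[0..0]=-5, sum[0..1]=-2, sum[0..2]=4, sum[0..3]=6, sum[0..4]=6, sum[0..5]=11 -> [-5, -2, 4, 6, 6, 11]
Stage 2 (CLIP -11 25): clip(-5,-11,25)=-5, clip(-2,-11,25)=-2, clip(4,-11,25)=4, clip(6,-11,25)=6, clip(6,-11,25)=6, clip(11,-11,25)=11 -> [-5, -2, 4, 6, 6, 11]
Stage 3 (AMPLIFY -1): -5*-1=5, -2*-1=2, 4*-1=-4, 6*-1=-6, 6*-1=-6, 11*-1=-11 -> [5, 2, -4, -6, -6, -11]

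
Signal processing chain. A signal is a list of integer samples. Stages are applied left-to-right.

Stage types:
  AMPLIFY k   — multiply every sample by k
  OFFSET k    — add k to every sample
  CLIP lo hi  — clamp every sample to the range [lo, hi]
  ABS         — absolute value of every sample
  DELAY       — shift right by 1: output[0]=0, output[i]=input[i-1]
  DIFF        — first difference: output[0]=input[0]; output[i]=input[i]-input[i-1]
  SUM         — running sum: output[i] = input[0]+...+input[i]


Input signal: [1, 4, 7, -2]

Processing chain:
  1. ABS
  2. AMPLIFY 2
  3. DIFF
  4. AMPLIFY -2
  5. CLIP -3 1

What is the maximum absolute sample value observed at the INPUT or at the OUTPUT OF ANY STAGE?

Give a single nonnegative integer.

Answer: 20

Derivation:
Input: [1, 4, 7, -2] (max |s|=7)
Stage 1 (ABS): |1|=1, |4|=4, |7|=7, |-2|=2 -> [1, 4, 7, 2] (max |s|=7)
Stage 2 (AMPLIFY 2): 1*2=2, 4*2=8, 7*2=14, 2*2=4 -> [2, 8, 14, 4] (max |s|=14)
Stage 3 (DIFF): s[0]=2, 8-2=6, 14-8=6, 4-14=-10 -> [2, 6, 6, -10] (max |s|=10)
Stage 4 (AMPLIFY -2): 2*-2=-4, 6*-2=-12, 6*-2=-12, -10*-2=20 -> [-4, -12, -12, 20] (max |s|=20)
Stage 5 (CLIP -3 1): clip(-4,-3,1)=-3, clip(-12,-3,1)=-3, clip(-12,-3,1)=-3, clip(20,-3,1)=1 -> [-3, -3, -3, 1] (max |s|=3)
Overall max amplitude: 20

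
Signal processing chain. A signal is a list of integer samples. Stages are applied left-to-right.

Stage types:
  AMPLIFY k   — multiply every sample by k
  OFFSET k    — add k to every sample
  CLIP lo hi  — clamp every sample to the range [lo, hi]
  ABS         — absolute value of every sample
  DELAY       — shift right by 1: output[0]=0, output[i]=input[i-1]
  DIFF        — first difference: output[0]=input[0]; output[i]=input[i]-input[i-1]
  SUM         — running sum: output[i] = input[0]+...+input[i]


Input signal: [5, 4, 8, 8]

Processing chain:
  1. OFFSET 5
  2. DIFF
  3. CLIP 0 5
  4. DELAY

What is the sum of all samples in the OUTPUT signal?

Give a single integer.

Answer: 9

Derivation:
Input: [5, 4, 8, 8]
Stage 1 (OFFSET 5): 5+5=10, 4+5=9, 8+5=13, 8+5=13 -> [10, 9, 13, 13]
Stage 2 (DIFF): s[0]=10, 9-10=-1, 13-9=4, 13-13=0 -> [10, -1, 4, 0]
Stage 3 (CLIP 0 5): clip(10,0,5)=5, clip(-1,0,5)=0, clip(4,0,5)=4, clip(0,0,5)=0 -> [5, 0, 4, 0]
Stage 4 (DELAY): [0, 5, 0, 4] = [0, 5, 0, 4] -> [0, 5, 0, 4]
Output sum: 9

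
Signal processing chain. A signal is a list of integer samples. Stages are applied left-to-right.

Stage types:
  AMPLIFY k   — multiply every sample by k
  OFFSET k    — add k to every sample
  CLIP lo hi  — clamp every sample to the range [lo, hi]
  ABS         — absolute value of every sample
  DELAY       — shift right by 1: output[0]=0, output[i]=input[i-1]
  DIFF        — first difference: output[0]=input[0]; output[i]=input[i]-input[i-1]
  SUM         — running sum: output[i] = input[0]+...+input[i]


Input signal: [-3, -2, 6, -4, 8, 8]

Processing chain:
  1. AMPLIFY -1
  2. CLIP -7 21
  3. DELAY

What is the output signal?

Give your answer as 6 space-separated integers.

Input: [-3, -2, 6, -4, 8, 8]
Stage 1 (AMPLIFY -1): -3*-1=3, -2*-1=2, 6*-1=-6, -4*-1=4, 8*-1=-8, 8*-1=-8 -> [3, 2, -6, 4, -8, -8]
Stage 2 (CLIP -7 21): clip(3,-7,21)=3, clip(2,-7,21)=2, clip(-6,-7,21)=-6, clip(4,-7,21)=4, clip(-8,-7,21)=-7, clip(-8,-7,21)=-7 -> [3, 2, -6, 4, -7, -7]
Stage 3 (DELAY): [0, 3, 2, -6, 4, -7] = [0, 3, 2, -6, 4, -7] -> [0, 3, 2, -6, 4, -7]

Answer: 0 3 2 -6 4 -7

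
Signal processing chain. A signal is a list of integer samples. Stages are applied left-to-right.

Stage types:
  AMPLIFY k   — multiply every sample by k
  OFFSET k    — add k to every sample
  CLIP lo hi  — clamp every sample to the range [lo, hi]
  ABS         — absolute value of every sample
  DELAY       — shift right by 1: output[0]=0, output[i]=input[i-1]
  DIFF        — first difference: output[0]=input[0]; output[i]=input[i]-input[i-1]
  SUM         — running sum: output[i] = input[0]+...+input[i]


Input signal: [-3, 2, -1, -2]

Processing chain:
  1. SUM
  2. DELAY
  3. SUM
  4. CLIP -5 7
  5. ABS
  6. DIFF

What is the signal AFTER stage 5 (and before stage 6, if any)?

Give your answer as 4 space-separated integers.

Answer: 0 3 4 5

Derivation:
Input: [-3, 2, -1, -2]
Stage 1 (SUM): sum[0..0]=-3, sum[0..1]=-1, sum[0..2]=-2, sum[0..3]=-4 -> [-3, -1, -2, -4]
Stage 2 (DELAY): [0, -3, -1, -2] = [0, -3, -1, -2] -> [0, -3, -1, -2]
Stage 3 (SUM): sum[0..0]=0, sum[0..1]=-3, sum[0..2]=-4, sum[0..3]=-6 -> [0, -3, -4, -6]
Stage 4 (CLIP -5 7): clip(0,-5,7)=0, clip(-3,-5,7)=-3, clip(-4,-5,7)=-4, clip(-6,-5,7)=-5 -> [0, -3, -4, -5]
Stage 5 (ABS): |0|=0, |-3|=3, |-4|=4, |-5|=5 -> [0, 3, 4, 5]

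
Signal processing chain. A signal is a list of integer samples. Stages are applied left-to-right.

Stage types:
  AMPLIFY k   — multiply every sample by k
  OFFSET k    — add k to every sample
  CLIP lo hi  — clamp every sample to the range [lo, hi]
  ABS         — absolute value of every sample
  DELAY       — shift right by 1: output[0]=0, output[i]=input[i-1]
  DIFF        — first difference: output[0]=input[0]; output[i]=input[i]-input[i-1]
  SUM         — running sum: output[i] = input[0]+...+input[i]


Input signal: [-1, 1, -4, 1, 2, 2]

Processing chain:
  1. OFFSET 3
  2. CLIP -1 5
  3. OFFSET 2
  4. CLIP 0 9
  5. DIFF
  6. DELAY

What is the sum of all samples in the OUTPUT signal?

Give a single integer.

Answer: 7

Derivation:
Input: [-1, 1, -4, 1, 2, 2]
Stage 1 (OFFSET 3): -1+3=2, 1+3=4, -4+3=-1, 1+3=4, 2+3=5, 2+3=5 -> [2, 4, -1, 4, 5, 5]
Stage 2 (CLIP -1 5): clip(2,-1,5)=2, clip(4,-1,5)=4, clip(-1,-1,5)=-1, clip(4,-1,5)=4, clip(5,-1,5)=5, clip(5,-1,5)=5 -> [2, 4, -1, 4, 5, 5]
Stage 3 (OFFSET 2): 2+2=4, 4+2=6, -1+2=1, 4+2=6, 5+2=7, 5+2=7 -> [4, 6, 1, 6, 7, 7]
Stage 4 (CLIP 0 9): clip(4,0,9)=4, clip(6,0,9)=6, clip(1,0,9)=1, clip(6,0,9)=6, clip(7,0,9)=7, clip(7,0,9)=7 -> [4, 6, 1, 6, 7, 7]
Stage 5 (DIFF): s[0]=4, 6-4=2, 1-6=-5, 6-1=5, 7-6=1, 7-7=0 -> [4, 2, -5, 5, 1, 0]
Stage 6 (DELAY): [0, 4, 2, -5, 5, 1] = [0, 4, 2, -5, 5, 1] -> [0, 4, 2, -5, 5, 1]
Output sum: 7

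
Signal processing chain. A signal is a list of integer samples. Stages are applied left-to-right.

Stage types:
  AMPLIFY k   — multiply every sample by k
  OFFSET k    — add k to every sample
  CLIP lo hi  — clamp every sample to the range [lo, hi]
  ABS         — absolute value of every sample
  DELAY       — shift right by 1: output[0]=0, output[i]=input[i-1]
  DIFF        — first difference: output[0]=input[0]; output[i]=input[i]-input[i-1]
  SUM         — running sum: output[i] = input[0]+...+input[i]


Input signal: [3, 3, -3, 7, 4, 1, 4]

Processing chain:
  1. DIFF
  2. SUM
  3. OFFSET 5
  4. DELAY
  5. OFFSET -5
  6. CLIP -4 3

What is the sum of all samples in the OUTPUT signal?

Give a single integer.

Answer: 6

Derivation:
Input: [3, 3, -3, 7, 4, 1, 4]
Stage 1 (DIFF): s[0]=3, 3-3=0, -3-3=-6, 7--3=10, 4-7=-3, 1-4=-3, 4-1=3 -> [3, 0, -6, 10, -3, -3, 3]
Stage 2 (SUM): sum[0..0]=3, sum[0..1]=3, sum[0..2]=-3, sum[0..3]=7, sum[0..4]=4, sum[0..5]=1, sum[0..6]=4 -> [3, 3, -3, 7, 4, 1, 4]
Stage 3 (OFFSET 5): 3+5=8, 3+5=8, -3+5=2, 7+5=12, 4+5=9, 1+5=6, 4+5=9 -> [8, 8, 2, 12, 9, 6, 9]
Stage 4 (DELAY): [0, 8, 8, 2, 12, 9, 6] = [0, 8, 8, 2, 12, 9, 6] -> [0, 8, 8, 2, 12, 9, 6]
Stage 5 (OFFSET -5): 0+-5=-5, 8+-5=3, 8+-5=3, 2+-5=-3, 12+-5=7, 9+-5=4, 6+-5=1 -> [-5, 3, 3, -3, 7, 4, 1]
Stage 6 (CLIP -4 3): clip(-5,-4,3)=-4, clip(3,-4,3)=3, clip(3,-4,3)=3, clip(-3,-4,3)=-3, clip(7,-4,3)=3, clip(4,-4,3)=3, clip(1,-4,3)=1 -> [-4, 3, 3, -3, 3, 3, 1]
Output sum: 6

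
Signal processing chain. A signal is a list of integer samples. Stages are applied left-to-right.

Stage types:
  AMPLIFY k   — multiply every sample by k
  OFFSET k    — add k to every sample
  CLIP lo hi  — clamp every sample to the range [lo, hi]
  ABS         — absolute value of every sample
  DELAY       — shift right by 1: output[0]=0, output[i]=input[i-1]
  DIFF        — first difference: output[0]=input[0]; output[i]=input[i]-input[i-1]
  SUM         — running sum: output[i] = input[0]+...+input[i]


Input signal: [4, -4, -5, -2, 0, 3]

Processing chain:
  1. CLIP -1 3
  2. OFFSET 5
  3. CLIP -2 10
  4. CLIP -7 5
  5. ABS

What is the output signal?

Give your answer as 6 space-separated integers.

Input: [4, -4, -5, -2, 0, 3]
Stage 1 (CLIP -1 3): clip(4,-1,3)=3, clip(-4,-1,3)=-1, clip(-5,-1,3)=-1, clip(-2,-1,3)=-1, clip(0,-1,3)=0, clip(3,-1,3)=3 -> [3, -1, -1, -1, 0, 3]
Stage 2 (OFFSET 5): 3+5=8, -1+5=4, -1+5=4, -1+5=4, 0+5=5, 3+5=8 -> [8, 4, 4, 4, 5, 8]
Stage 3 (CLIP -2 10): clip(8,-2,10)=8, clip(4,-2,10)=4, clip(4,-2,10)=4, clip(4,-2,10)=4, clip(5,-2,10)=5, clip(8,-2,10)=8 -> [8, 4, 4, 4, 5, 8]
Stage 4 (CLIP -7 5): clip(8,-7,5)=5, clip(4,-7,5)=4, clip(4,-7,5)=4, clip(4,-7,5)=4, clip(5,-7,5)=5, clip(8,-7,5)=5 -> [5, 4, 4, 4, 5, 5]
Stage 5 (ABS): |5|=5, |4|=4, |4|=4, |4|=4, |5|=5, |5|=5 -> [5, 4, 4, 4, 5, 5]

Answer: 5 4 4 4 5 5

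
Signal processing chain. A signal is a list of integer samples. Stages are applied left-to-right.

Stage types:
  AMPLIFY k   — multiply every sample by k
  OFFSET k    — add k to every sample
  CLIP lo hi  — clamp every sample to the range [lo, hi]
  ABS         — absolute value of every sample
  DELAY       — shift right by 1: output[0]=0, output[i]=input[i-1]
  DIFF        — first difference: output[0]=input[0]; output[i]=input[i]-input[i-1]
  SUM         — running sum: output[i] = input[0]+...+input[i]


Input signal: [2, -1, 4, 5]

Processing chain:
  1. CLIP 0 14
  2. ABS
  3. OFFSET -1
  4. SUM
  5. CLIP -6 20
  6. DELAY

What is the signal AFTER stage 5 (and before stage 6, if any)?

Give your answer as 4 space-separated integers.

Input: [2, -1, 4, 5]
Stage 1 (CLIP 0 14): clip(2,0,14)=2, clip(-1,0,14)=0, clip(4,0,14)=4, clip(5,0,14)=5 -> [2, 0, 4, 5]
Stage 2 (ABS): |2|=2, |0|=0, |4|=4, |5|=5 -> [2, 0, 4, 5]
Stage 3 (OFFSET -1): 2+-1=1, 0+-1=-1, 4+-1=3, 5+-1=4 -> [1, -1, 3, 4]
Stage 4 (SUM): sum[0..0]=1, sum[0..1]=0, sum[0..2]=3, sum[0..3]=7 -> [1, 0, 3, 7]
Stage 5 (CLIP -6 20): clip(1,-6,20)=1, clip(0,-6,20)=0, clip(3,-6,20)=3, clip(7,-6,20)=7 -> [1, 0, 3, 7]

Answer: 1 0 3 7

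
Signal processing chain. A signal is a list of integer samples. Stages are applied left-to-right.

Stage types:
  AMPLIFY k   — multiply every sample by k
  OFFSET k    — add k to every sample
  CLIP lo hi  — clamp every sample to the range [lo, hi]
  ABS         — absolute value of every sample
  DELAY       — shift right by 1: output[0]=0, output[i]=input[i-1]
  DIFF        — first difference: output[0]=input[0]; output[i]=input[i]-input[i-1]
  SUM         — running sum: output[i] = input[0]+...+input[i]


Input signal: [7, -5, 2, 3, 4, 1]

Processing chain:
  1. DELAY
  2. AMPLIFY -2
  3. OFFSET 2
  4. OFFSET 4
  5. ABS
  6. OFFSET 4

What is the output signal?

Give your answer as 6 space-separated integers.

Input: [7, -5, 2, 3, 4, 1]
Stage 1 (DELAY): [0, 7, -5, 2, 3, 4] = [0, 7, -5, 2, 3, 4] -> [0, 7, -5, 2, 3, 4]
Stage 2 (AMPLIFY -2): 0*-2=0, 7*-2=-14, -5*-2=10, 2*-2=-4, 3*-2=-6, 4*-2=-8 -> [0, -14, 10, -4, -6, -8]
Stage 3 (OFFSET 2): 0+2=2, -14+2=-12, 10+2=12, -4+2=-2, -6+2=-4, -8+2=-6 -> [2, -12, 12, -2, -4, -6]
Stage 4 (OFFSET 4): 2+4=6, -12+4=-8, 12+4=16, -2+4=2, -4+4=0, -6+4=-2 -> [6, -8, 16, 2, 0, -2]
Stage 5 (ABS): |6|=6, |-8|=8, |16|=16, |2|=2, |0|=0, |-2|=2 -> [6, 8, 16, 2, 0, 2]
Stage 6 (OFFSET 4): 6+4=10, 8+4=12, 16+4=20, 2+4=6, 0+4=4, 2+4=6 -> [10, 12, 20, 6, 4, 6]

Answer: 10 12 20 6 4 6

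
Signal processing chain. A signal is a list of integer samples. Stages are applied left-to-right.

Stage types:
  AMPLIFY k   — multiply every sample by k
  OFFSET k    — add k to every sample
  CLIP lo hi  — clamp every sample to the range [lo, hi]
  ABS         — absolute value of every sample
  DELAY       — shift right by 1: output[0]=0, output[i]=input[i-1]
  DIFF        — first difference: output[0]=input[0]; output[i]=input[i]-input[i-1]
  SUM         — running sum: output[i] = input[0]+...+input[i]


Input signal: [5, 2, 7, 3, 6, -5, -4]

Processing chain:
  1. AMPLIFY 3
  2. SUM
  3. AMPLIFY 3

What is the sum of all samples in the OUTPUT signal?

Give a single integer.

Input: [5, 2, 7, 3, 6, -5, -4]
Stage 1 (AMPLIFY 3): 5*3=15, 2*3=6, 7*3=21, 3*3=9, 6*3=18, -5*3=-15, -4*3=-12 -> [15, 6, 21, 9, 18, -15, -12]
Stage 2 (SUM): sum[0..0]=15, sum[0..1]=21, sum[0..2]=42, sum[0..3]=51, sum[0..4]=69, sum[0..5]=54, sum[0..6]=42 -> [15, 21, 42, 51, 69, 54, 42]
Stage 3 (AMPLIFY 3): 15*3=45, 21*3=63, 42*3=126, 51*3=153, 69*3=207, 54*3=162, 42*3=126 -> [45, 63, 126, 153, 207, 162, 126]
Output sum: 882

Answer: 882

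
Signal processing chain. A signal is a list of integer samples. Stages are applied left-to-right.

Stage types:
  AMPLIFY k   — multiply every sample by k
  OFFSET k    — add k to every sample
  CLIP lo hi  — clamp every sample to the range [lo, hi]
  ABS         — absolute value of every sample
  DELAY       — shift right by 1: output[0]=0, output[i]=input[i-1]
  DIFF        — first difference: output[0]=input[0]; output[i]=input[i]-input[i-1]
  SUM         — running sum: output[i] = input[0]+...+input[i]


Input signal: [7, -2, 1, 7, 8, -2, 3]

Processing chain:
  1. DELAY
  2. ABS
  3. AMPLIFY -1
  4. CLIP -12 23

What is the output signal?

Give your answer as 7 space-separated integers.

Answer: 0 -7 -2 -1 -7 -8 -2

Derivation:
Input: [7, -2, 1, 7, 8, -2, 3]
Stage 1 (DELAY): [0, 7, -2, 1, 7, 8, -2] = [0, 7, -2, 1, 7, 8, -2] -> [0, 7, -2, 1, 7, 8, -2]
Stage 2 (ABS): |0|=0, |7|=7, |-2|=2, |1|=1, |7|=7, |8|=8, |-2|=2 -> [0, 7, 2, 1, 7, 8, 2]
Stage 3 (AMPLIFY -1): 0*-1=0, 7*-1=-7, 2*-1=-2, 1*-1=-1, 7*-1=-7, 8*-1=-8, 2*-1=-2 -> [0, -7, -2, -1, -7, -8, -2]
Stage 4 (CLIP -12 23): clip(0,-12,23)=0, clip(-7,-12,23)=-7, clip(-2,-12,23)=-2, clip(-1,-12,23)=-1, clip(-7,-12,23)=-7, clip(-8,-12,23)=-8, clip(-2,-12,23)=-2 -> [0, -7, -2, -1, -7, -8, -2]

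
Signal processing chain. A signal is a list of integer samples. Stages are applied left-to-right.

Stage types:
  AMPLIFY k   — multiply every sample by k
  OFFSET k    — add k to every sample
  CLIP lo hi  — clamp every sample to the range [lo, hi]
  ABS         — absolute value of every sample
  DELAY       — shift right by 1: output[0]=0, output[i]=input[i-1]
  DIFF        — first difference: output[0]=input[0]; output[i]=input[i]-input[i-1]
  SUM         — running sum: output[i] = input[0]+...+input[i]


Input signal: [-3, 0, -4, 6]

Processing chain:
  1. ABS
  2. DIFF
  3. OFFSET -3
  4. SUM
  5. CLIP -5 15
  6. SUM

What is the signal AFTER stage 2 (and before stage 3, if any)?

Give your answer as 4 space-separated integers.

Input: [-3, 0, -4, 6]
Stage 1 (ABS): |-3|=3, |0|=0, |-4|=4, |6|=6 -> [3, 0, 4, 6]
Stage 2 (DIFF): s[0]=3, 0-3=-3, 4-0=4, 6-4=2 -> [3, -3, 4, 2]

Answer: 3 -3 4 2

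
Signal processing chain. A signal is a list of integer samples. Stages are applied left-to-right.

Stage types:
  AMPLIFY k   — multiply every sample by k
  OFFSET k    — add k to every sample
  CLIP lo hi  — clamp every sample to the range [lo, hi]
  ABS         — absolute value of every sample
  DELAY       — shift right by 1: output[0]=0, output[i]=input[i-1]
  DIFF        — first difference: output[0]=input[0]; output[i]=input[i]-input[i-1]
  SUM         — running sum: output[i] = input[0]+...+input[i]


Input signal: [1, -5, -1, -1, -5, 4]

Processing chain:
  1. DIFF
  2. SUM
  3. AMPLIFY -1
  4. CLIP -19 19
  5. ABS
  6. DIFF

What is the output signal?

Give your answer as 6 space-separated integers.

Input: [1, -5, -1, -1, -5, 4]
Stage 1 (DIFF): s[0]=1, -5-1=-6, -1--5=4, -1--1=0, -5--1=-4, 4--5=9 -> [1, -6, 4, 0, -4, 9]
Stage 2 (SUM): sum[0..0]=1, sum[0..1]=-5, sum[0..2]=-1, sum[0..3]=-1, sum[0..4]=-5, sum[0..5]=4 -> [1, -5, -1, -1, -5, 4]
Stage 3 (AMPLIFY -1): 1*-1=-1, -5*-1=5, -1*-1=1, -1*-1=1, -5*-1=5, 4*-1=-4 -> [-1, 5, 1, 1, 5, -4]
Stage 4 (CLIP -19 19): clip(-1,-19,19)=-1, clip(5,-19,19)=5, clip(1,-19,19)=1, clip(1,-19,19)=1, clip(5,-19,19)=5, clip(-4,-19,19)=-4 -> [-1, 5, 1, 1, 5, -4]
Stage 5 (ABS): |-1|=1, |5|=5, |1|=1, |1|=1, |5|=5, |-4|=4 -> [1, 5, 1, 1, 5, 4]
Stage 6 (DIFF): s[0]=1, 5-1=4, 1-5=-4, 1-1=0, 5-1=4, 4-5=-1 -> [1, 4, -4, 0, 4, -1]

Answer: 1 4 -4 0 4 -1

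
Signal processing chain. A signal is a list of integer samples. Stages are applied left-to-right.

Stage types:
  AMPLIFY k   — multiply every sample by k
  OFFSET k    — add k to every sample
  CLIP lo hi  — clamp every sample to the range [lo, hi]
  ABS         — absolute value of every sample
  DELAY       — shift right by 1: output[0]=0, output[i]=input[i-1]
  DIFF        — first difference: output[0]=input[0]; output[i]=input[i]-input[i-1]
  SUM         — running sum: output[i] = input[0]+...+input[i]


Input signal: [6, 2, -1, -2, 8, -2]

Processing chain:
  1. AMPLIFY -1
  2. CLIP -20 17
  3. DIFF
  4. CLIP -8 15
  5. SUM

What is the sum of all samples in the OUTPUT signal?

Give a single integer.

Answer: -7

Derivation:
Input: [6, 2, -1, -2, 8, -2]
Stage 1 (AMPLIFY -1): 6*-1=-6, 2*-1=-2, -1*-1=1, -2*-1=2, 8*-1=-8, -2*-1=2 -> [-6, -2, 1, 2, -8, 2]
Stage 2 (CLIP -20 17): clip(-6,-20,17)=-6, clip(-2,-20,17)=-2, clip(1,-20,17)=1, clip(2,-20,17)=2, clip(-8,-20,17)=-8, clip(2,-20,17)=2 -> [-6, -2, 1, 2, -8, 2]
Stage 3 (DIFF): s[0]=-6, -2--6=4, 1--2=3, 2-1=1, -8-2=-10, 2--8=10 -> [-6, 4, 3, 1, -10, 10]
Stage 4 (CLIP -8 15): clip(-6,-8,15)=-6, clip(4,-8,15)=4, clip(3,-8,15)=3, clip(1,-8,15)=1, clip(-10,-8,15)=-8, clip(10,-8,15)=10 -> [-6, 4, 3, 1, -8, 10]
Stage 5 (SUM): sum[0..0]=-6, sum[0..1]=-2, sum[0..2]=1, sum[0..3]=2, sum[0..4]=-6, sum[0..5]=4 -> [-6, -2, 1, 2, -6, 4]
Output sum: -7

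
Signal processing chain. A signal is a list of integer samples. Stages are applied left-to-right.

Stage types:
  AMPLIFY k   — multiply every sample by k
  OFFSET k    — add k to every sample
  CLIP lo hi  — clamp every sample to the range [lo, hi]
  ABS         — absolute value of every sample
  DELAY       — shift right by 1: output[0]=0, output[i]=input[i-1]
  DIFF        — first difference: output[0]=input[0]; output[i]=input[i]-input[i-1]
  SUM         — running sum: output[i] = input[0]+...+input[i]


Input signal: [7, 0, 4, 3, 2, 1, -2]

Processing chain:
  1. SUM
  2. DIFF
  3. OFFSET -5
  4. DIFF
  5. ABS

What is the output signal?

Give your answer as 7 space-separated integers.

Input: [7, 0, 4, 3, 2, 1, -2]
Stage 1 (SUM): sum[0..0]=7, sum[0..1]=7, sum[0..2]=11, sum[0..3]=14, sum[0..4]=16, sum[0..5]=17, sum[0..6]=15 -> [7, 7, 11, 14, 16, 17, 15]
Stage 2 (DIFF): s[0]=7, 7-7=0, 11-7=4, 14-11=3, 16-14=2, 17-16=1, 15-17=-2 -> [7, 0, 4, 3, 2, 1, -2]
Stage 3 (OFFSET -5): 7+-5=2, 0+-5=-5, 4+-5=-1, 3+-5=-2, 2+-5=-3, 1+-5=-4, -2+-5=-7 -> [2, -5, -1, -2, -3, -4, -7]
Stage 4 (DIFF): s[0]=2, -5-2=-7, -1--5=4, -2--1=-1, -3--2=-1, -4--3=-1, -7--4=-3 -> [2, -7, 4, -1, -1, -1, -3]
Stage 5 (ABS): |2|=2, |-7|=7, |4|=4, |-1|=1, |-1|=1, |-1|=1, |-3|=3 -> [2, 7, 4, 1, 1, 1, 3]

Answer: 2 7 4 1 1 1 3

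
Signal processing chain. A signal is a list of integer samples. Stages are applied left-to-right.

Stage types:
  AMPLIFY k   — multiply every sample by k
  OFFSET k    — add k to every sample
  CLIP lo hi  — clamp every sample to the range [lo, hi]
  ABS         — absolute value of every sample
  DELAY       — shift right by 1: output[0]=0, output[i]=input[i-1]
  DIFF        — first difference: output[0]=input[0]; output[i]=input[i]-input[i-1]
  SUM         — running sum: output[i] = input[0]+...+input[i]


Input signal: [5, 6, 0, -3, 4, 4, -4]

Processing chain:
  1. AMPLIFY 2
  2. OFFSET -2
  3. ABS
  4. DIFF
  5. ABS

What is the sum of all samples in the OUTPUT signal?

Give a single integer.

Input: [5, 6, 0, -3, 4, 4, -4]
Stage 1 (AMPLIFY 2): 5*2=10, 6*2=12, 0*2=0, -3*2=-6, 4*2=8, 4*2=8, -4*2=-8 -> [10, 12, 0, -6, 8, 8, -8]
Stage 2 (OFFSET -2): 10+-2=8, 12+-2=10, 0+-2=-2, -6+-2=-8, 8+-2=6, 8+-2=6, -8+-2=-10 -> [8, 10, -2, -8, 6, 6, -10]
Stage 3 (ABS): |8|=8, |10|=10, |-2|=2, |-8|=8, |6|=6, |6|=6, |-10|=10 -> [8, 10, 2, 8, 6, 6, 10]
Stage 4 (DIFF): s[0]=8, 10-8=2, 2-10=-8, 8-2=6, 6-8=-2, 6-6=0, 10-6=4 -> [8, 2, -8, 6, -2, 0, 4]
Stage 5 (ABS): |8|=8, |2|=2, |-8|=8, |6|=6, |-2|=2, |0|=0, |4|=4 -> [8, 2, 8, 6, 2, 0, 4]
Output sum: 30

Answer: 30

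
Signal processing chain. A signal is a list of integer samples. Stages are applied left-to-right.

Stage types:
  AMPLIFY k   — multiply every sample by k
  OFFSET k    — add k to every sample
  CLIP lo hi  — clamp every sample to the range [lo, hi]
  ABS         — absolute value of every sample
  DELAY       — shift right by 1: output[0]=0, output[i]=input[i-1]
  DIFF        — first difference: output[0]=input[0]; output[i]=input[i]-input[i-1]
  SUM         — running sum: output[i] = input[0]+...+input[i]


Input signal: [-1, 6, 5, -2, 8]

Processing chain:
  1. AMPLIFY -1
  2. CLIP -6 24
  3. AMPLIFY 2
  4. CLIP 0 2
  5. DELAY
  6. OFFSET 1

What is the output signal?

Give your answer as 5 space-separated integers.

Input: [-1, 6, 5, -2, 8]
Stage 1 (AMPLIFY -1): -1*-1=1, 6*-1=-6, 5*-1=-5, -2*-1=2, 8*-1=-8 -> [1, -6, -5, 2, -8]
Stage 2 (CLIP -6 24): clip(1,-6,24)=1, clip(-6,-6,24)=-6, clip(-5,-6,24)=-5, clip(2,-6,24)=2, clip(-8,-6,24)=-6 -> [1, -6, -5, 2, -6]
Stage 3 (AMPLIFY 2): 1*2=2, -6*2=-12, -5*2=-10, 2*2=4, -6*2=-12 -> [2, -12, -10, 4, -12]
Stage 4 (CLIP 0 2): clip(2,0,2)=2, clip(-12,0,2)=0, clip(-10,0,2)=0, clip(4,0,2)=2, clip(-12,0,2)=0 -> [2, 0, 0, 2, 0]
Stage 5 (DELAY): [0, 2, 0, 0, 2] = [0, 2, 0, 0, 2] -> [0, 2, 0, 0, 2]
Stage 6 (OFFSET 1): 0+1=1, 2+1=3, 0+1=1, 0+1=1, 2+1=3 -> [1, 3, 1, 1, 3]

Answer: 1 3 1 1 3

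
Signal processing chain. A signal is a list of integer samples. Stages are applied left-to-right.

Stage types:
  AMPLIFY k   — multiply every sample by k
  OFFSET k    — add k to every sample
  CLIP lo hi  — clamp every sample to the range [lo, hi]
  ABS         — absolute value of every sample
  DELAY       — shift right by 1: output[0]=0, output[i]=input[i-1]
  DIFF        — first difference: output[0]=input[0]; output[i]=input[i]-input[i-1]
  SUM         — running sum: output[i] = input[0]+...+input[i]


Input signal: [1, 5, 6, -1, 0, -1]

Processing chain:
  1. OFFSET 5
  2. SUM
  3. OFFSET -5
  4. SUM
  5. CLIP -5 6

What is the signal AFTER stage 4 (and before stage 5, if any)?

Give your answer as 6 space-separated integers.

Answer: 1 12 34 60 91 126

Derivation:
Input: [1, 5, 6, -1, 0, -1]
Stage 1 (OFFSET 5): 1+5=6, 5+5=10, 6+5=11, -1+5=4, 0+5=5, -1+5=4 -> [6, 10, 11, 4, 5, 4]
Stage 2 (SUM): sum[0..0]=6, sum[0..1]=16, sum[0..2]=27, sum[0..3]=31, sum[0..4]=36, sum[0..5]=40 -> [6, 16, 27, 31, 36, 40]
Stage 3 (OFFSET -5): 6+-5=1, 16+-5=11, 27+-5=22, 31+-5=26, 36+-5=31, 40+-5=35 -> [1, 11, 22, 26, 31, 35]
Stage 4 (SUM): sum[0..0]=1, sum[0..1]=12, sum[0..2]=34, sum[0..3]=60, sum[0..4]=91, sum[0..5]=126 -> [1, 12, 34, 60, 91, 126]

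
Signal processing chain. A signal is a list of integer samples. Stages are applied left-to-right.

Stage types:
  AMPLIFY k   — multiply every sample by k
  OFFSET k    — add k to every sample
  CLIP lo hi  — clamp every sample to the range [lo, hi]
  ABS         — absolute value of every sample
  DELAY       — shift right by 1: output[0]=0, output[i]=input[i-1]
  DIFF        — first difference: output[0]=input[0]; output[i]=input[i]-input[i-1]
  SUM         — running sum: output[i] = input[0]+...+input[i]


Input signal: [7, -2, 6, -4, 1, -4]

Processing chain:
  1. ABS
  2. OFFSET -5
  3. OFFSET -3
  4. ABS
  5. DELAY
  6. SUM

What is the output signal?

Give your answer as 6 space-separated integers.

Answer: 0 1 7 9 13 20

Derivation:
Input: [7, -2, 6, -4, 1, -4]
Stage 1 (ABS): |7|=7, |-2|=2, |6|=6, |-4|=4, |1|=1, |-4|=4 -> [7, 2, 6, 4, 1, 4]
Stage 2 (OFFSET -5): 7+-5=2, 2+-5=-3, 6+-5=1, 4+-5=-1, 1+-5=-4, 4+-5=-1 -> [2, -3, 1, -1, -4, -1]
Stage 3 (OFFSET -3): 2+-3=-1, -3+-3=-6, 1+-3=-2, -1+-3=-4, -4+-3=-7, -1+-3=-4 -> [-1, -6, -2, -4, -7, -4]
Stage 4 (ABS): |-1|=1, |-6|=6, |-2|=2, |-4|=4, |-7|=7, |-4|=4 -> [1, 6, 2, 4, 7, 4]
Stage 5 (DELAY): [0, 1, 6, 2, 4, 7] = [0, 1, 6, 2, 4, 7] -> [0, 1, 6, 2, 4, 7]
Stage 6 (SUM): sum[0..0]=0, sum[0..1]=1, sum[0..2]=7, sum[0..3]=9, sum[0..4]=13, sum[0..5]=20 -> [0, 1, 7, 9, 13, 20]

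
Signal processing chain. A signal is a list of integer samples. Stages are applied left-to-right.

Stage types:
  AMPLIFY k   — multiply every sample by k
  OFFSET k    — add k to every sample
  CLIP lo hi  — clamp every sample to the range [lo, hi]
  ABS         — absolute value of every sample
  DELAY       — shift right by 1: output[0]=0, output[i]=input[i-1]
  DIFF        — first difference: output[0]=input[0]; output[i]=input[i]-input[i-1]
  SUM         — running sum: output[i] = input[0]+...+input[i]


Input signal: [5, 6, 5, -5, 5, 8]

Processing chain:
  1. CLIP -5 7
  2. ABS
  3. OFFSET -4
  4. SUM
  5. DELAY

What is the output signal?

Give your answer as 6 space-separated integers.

Answer: 0 1 3 4 5 6

Derivation:
Input: [5, 6, 5, -5, 5, 8]
Stage 1 (CLIP -5 7): clip(5,-5,7)=5, clip(6,-5,7)=6, clip(5,-5,7)=5, clip(-5,-5,7)=-5, clip(5,-5,7)=5, clip(8,-5,7)=7 -> [5, 6, 5, -5, 5, 7]
Stage 2 (ABS): |5|=5, |6|=6, |5|=5, |-5|=5, |5|=5, |7|=7 -> [5, 6, 5, 5, 5, 7]
Stage 3 (OFFSET -4): 5+-4=1, 6+-4=2, 5+-4=1, 5+-4=1, 5+-4=1, 7+-4=3 -> [1, 2, 1, 1, 1, 3]
Stage 4 (SUM): sum[0..0]=1, sum[0..1]=3, sum[0..2]=4, sum[0..3]=5, sum[0..4]=6, sum[0..5]=9 -> [1, 3, 4, 5, 6, 9]
Stage 5 (DELAY): [0, 1, 3, 4, 5, 6] = [0, 1, 3, 4, 5, 6] -> [0, 1, 3, 4, 5, 6]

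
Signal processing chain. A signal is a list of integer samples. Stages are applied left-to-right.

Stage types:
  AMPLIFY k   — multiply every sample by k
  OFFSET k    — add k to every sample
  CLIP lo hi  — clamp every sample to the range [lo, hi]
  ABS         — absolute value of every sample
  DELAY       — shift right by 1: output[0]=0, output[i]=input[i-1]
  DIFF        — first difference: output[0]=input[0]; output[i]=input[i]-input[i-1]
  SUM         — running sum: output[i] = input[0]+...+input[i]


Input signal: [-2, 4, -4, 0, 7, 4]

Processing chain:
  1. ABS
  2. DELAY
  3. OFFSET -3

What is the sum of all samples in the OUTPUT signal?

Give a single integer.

Input: [-2, 4, -4, 0, 7, 4]
Stage 1 (ABS): |-2|=2, |4|=4, |-4|=4, |0|=0, |7|=7, |4|=4 -> [2, 4, 4, 0, 7, 4]
Stage 2 (DELAY): [0, 2, 4, 4, 0, 7] = [0, 2, 4, 4, 0, 7] -> [0, 2, 4, 4, 0, 7]
Stage 3 (OFFSET -3): 0+-3=-3, 2+-3=-1, 4+-3=1, 4+-3=1, 0+-3=-3, 7+-3=4 -> [-3, -1, 1, 1, -3, 4]
Output sum: -1

Answer: -1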